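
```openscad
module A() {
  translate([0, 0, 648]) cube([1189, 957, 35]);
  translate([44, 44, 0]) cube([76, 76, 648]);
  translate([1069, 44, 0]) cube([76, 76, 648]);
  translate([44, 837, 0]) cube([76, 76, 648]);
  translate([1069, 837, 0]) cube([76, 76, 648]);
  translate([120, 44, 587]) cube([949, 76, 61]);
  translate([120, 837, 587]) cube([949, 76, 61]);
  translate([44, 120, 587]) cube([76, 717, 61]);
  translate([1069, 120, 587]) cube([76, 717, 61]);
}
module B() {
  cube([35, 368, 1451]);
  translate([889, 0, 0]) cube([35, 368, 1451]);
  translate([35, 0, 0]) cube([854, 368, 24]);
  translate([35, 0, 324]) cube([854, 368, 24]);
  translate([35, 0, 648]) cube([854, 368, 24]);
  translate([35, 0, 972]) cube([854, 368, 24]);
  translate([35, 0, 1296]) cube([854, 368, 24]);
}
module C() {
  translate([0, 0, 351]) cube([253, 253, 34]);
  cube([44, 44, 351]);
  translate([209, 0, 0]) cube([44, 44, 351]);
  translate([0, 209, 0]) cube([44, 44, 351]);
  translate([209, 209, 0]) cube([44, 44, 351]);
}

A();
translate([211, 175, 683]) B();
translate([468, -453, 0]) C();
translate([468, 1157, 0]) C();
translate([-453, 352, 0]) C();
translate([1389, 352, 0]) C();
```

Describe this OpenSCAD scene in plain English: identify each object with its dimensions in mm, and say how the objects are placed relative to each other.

A is a rectangular dining table. The top is 1189×957×35 mm with its upper surface at z = 683 mm. It stands on four 76×76 mm square legs, each inset 44 mm from the nearest pair of top edges, running from the floor to the underside of the top. Four apron rails, 76 mm thick and 61 mm tall, run between adjacent legs with their top edges flush with the underside of the top and their outer faces flush with the legs' outer faces.

B is an open bookshelf. Two side panels, each 35 mm thick, 368 mm deep and 1451 mm tall, stand 924 mm apart (outside-to-outside). Between them sit 5 shelves, each 24 mm thick and 368 mm deep, spanning the full gap between the sides. The bottom shelf rests on the floor (its underside at z = 0) and the clear gap between one shelf's top and the next shelf's underside is 300 mm.

C is a simple wooden stool: a rectangular seat 253 mm (x) by 253 mm (y), 34 mm thick, top face at z = 385 mm, on four square legs, each 44×44 mm in cross-section. The legs rest on z = 0, each flush with a corner of the seat.

The bookshelf is on top of the table. Four stools sit around the table at the −y, +y, −x, +x sides.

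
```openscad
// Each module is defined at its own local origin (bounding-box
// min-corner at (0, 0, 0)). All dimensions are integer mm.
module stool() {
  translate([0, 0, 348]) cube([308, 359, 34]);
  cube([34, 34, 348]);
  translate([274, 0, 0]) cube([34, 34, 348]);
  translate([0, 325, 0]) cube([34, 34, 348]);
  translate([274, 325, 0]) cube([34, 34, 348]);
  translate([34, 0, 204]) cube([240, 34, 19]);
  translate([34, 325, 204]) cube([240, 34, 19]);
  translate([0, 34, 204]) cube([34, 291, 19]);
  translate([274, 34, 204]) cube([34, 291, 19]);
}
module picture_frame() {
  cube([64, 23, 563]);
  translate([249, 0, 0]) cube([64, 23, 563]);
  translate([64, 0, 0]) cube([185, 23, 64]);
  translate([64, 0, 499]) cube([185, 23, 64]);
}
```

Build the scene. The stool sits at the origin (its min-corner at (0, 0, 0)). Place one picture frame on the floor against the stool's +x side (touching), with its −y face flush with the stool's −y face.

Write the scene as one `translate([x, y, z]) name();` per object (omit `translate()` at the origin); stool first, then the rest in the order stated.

stool();
translate([308, 0, 0]) picture_frame();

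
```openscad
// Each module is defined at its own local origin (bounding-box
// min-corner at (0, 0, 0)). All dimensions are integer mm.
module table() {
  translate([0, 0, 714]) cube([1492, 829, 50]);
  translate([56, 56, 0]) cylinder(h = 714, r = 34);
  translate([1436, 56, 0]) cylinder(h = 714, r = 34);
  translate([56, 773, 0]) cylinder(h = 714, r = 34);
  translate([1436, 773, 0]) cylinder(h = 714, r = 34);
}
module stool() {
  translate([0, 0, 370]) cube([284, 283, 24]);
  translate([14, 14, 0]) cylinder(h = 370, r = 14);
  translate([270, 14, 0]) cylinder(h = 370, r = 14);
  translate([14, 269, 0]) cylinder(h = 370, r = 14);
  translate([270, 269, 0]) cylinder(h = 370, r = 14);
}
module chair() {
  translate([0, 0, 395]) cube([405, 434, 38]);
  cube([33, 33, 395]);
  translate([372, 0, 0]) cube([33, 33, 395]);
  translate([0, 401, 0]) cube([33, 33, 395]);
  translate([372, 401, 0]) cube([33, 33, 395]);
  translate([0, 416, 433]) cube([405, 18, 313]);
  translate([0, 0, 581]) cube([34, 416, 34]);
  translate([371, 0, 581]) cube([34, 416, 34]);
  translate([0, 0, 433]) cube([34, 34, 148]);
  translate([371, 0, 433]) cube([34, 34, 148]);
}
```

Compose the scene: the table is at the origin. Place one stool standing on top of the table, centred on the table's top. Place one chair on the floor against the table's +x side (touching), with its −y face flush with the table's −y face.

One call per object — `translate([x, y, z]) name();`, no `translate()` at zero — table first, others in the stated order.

table();
translate([604, 273, 764]) stool();
translate([1492, 0, 0]) chair();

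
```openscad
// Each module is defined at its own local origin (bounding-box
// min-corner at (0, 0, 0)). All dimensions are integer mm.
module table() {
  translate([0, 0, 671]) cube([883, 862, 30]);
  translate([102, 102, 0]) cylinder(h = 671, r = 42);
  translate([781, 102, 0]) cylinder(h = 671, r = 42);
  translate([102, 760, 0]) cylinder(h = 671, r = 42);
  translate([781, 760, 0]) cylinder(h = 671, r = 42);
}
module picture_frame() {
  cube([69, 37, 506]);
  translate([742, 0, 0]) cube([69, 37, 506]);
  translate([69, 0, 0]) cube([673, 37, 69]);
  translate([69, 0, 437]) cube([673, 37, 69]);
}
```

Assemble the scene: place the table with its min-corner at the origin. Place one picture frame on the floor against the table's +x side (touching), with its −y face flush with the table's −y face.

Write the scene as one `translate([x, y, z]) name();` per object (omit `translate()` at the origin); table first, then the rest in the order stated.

table();
translate([883, 0, 0]) picture_frame();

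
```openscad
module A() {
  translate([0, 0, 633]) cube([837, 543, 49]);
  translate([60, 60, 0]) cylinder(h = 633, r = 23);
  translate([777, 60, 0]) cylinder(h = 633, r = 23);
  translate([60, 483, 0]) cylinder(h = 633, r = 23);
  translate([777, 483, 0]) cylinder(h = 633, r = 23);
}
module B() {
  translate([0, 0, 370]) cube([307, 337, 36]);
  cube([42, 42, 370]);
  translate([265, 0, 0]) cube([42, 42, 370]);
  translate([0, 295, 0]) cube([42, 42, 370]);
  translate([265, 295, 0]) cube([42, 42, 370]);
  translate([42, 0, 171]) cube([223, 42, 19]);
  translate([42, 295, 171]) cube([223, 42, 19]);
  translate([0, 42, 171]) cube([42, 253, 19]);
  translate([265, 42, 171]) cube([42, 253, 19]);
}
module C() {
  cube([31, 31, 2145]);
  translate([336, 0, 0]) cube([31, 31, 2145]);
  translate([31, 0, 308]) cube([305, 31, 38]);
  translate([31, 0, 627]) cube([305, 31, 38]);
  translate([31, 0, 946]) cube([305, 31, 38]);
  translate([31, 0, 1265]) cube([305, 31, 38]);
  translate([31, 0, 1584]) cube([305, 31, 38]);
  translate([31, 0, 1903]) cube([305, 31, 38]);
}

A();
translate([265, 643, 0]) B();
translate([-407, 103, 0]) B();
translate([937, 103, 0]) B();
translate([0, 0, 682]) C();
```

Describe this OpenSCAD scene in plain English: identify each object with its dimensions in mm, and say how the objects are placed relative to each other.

A is a table with a 837×543 mm rectangular top, 49 mm thick, top surface at z = 682 mm, supported by four round legs of 46 mm diameter, each leg's bounding box inset 37 mm from the nearest pair of top edges, running from the floor.

B is a four-legged stool. The seat is a 307×337×36 mm slab whose top surface is at z = 406 mm; four square legs, each 42×42 mm in cross-section, run from the floor (z = 0) to the underside of the seat, each flush with a corner of the seat. Four stretchers, 42 mm wide and 19 mm tall, connect adjacent legs with their undersides at z = 171 mm, each running between the inner faces of the legs it joins and aligned with the legs' outer faces on the other axis.

C is a wooden ladder with two side rails of 31×31 mm section and 2145 mm height, set 367 mm apart overall. Between them run 6 rectangular rungs (31 mm deep, 38 mm thick), front faces flush with the rails' −y face. The bottom of the first rung is 308 mm above the floor and each subsequent rung is 319 mm higher than the one below.

Three stools sit around the table at the +y, −x, +x sides. The ladder is on top of the table.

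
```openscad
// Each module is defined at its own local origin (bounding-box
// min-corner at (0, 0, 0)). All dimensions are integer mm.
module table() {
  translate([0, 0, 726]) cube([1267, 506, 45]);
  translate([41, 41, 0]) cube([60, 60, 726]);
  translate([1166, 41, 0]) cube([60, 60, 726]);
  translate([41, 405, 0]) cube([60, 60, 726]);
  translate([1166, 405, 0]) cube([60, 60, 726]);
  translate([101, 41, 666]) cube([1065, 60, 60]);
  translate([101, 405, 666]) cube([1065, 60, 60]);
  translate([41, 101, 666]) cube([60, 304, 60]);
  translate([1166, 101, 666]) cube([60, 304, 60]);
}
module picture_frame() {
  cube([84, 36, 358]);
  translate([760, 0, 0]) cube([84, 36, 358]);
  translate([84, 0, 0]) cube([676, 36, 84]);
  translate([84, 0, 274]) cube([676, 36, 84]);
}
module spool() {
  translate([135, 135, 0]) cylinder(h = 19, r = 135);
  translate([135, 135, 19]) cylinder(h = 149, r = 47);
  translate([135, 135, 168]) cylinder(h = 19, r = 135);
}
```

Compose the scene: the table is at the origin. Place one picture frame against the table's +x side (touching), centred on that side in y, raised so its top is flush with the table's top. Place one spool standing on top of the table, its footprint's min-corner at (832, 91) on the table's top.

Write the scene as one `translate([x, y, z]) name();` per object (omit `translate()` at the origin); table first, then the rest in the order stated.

table();
translate([1267, 235, 413]) picture_frame();
translate([832, 91, 771]) spool();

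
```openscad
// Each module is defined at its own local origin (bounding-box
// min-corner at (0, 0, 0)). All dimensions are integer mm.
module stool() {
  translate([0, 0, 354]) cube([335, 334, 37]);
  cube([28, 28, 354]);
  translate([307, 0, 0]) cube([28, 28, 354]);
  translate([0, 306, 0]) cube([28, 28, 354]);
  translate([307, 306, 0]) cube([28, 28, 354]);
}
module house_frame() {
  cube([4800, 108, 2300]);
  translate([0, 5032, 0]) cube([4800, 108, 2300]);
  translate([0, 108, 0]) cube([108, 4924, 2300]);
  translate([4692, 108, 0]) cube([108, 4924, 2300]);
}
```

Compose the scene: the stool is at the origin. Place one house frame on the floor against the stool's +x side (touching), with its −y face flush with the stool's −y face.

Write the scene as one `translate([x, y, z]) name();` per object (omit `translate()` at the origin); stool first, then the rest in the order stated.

stool();
translate([335, 0, 0]) house_frame();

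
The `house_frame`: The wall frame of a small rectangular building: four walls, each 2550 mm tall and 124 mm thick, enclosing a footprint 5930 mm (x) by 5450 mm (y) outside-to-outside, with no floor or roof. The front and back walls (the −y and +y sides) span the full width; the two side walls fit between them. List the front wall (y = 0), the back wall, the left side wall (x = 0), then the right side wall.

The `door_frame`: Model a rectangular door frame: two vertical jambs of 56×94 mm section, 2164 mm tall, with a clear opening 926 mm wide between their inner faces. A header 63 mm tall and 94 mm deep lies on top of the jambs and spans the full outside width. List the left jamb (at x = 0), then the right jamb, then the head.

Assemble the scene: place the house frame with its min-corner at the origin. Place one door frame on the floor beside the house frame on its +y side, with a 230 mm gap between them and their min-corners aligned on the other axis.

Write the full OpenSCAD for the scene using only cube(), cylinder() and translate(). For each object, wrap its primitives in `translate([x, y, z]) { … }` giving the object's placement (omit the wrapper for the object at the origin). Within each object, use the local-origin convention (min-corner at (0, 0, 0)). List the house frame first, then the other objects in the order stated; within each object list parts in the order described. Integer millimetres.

cube([5930, 124, 2550]);
translate([0, 5326, 0]) cube([5930, 124, 2550]);
translate([0, 124, 0]) cube([124, 5202, 2550]);
translate([5806, 124, 0]) cube([124, 5202, 2550]);
translate([0, 5680, 0]) {
  cube([56, 94, 2164]);
  translate([982, 0, 0]) cube([56, 94, 2164]);
  translate([0, 0, 2164]) cube([1038, 94, 63]);
}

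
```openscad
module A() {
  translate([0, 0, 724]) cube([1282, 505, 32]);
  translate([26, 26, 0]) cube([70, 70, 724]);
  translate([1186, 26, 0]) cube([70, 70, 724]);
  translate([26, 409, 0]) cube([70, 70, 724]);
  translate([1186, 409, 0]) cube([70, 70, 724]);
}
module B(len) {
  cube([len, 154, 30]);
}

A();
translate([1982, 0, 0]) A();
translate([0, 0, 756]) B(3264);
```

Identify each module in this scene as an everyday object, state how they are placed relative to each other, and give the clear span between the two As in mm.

A is a table. B is a beam. A beam spans the tops of two tables. The clear span between the two tables is 700 mm.

Second table starts at x = 1982; first ends at x = 1282; clear span = 1982 − 1282 = 700 mm.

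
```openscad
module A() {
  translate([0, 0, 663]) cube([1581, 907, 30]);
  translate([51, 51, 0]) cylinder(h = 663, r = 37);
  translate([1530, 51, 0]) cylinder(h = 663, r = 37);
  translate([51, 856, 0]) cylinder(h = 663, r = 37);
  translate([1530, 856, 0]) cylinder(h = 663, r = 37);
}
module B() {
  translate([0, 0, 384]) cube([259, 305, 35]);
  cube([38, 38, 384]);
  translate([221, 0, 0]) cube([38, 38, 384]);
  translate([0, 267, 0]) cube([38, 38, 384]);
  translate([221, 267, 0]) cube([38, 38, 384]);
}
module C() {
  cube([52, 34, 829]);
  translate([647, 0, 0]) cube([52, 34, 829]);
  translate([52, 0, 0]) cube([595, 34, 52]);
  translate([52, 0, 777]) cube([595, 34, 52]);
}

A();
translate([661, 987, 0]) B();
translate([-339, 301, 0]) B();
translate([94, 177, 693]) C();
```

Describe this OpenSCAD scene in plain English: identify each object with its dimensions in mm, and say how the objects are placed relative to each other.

A is a rectangular dining table. The top is 1581×907×30 mm with its upper surface at z = 693 mm. It stands on four round legs of 74 mm diameter, each leg's bounding box inset 14 mm from the nearest pair of top edges, running from the floor to the underside of the top.

B is a simple wooden stool: a rectangular seat 259 mm (x) by 305 mm (y), 35 mm thick, top face at z = 419 mm, on four square legs, each 38×38 mm in cross-section. The legs rest on z = 0, each flush with a corner of the seat.

C is a picture frame with a 595×725 mm rectangular opening (x by z) and a uniform 52 mm border on every side. Frame depth is 34 mm along y. It is built from two vertical stiles running the full outside height and two horizontal rails spanning the gap between the stiles.

Two stools sit around the table at the +y, −x sides. The picture frame is on top of the table.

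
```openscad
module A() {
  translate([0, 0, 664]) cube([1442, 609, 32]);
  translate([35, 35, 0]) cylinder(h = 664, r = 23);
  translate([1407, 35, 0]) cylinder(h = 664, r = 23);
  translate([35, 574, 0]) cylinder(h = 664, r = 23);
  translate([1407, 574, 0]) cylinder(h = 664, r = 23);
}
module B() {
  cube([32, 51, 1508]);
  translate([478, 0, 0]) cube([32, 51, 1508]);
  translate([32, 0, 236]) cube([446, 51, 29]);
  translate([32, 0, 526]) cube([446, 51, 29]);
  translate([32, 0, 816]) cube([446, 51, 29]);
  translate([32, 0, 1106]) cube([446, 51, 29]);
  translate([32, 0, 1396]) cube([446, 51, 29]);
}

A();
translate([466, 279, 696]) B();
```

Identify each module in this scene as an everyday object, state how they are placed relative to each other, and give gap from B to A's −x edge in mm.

The ladder's min-x is at 466; the table's min-x is 0; gap = 466 mm.

A is a table. B is a ladder. The ladder is on top of the table, centred. The gap from the ladder to the table's −x edge is 466 mm.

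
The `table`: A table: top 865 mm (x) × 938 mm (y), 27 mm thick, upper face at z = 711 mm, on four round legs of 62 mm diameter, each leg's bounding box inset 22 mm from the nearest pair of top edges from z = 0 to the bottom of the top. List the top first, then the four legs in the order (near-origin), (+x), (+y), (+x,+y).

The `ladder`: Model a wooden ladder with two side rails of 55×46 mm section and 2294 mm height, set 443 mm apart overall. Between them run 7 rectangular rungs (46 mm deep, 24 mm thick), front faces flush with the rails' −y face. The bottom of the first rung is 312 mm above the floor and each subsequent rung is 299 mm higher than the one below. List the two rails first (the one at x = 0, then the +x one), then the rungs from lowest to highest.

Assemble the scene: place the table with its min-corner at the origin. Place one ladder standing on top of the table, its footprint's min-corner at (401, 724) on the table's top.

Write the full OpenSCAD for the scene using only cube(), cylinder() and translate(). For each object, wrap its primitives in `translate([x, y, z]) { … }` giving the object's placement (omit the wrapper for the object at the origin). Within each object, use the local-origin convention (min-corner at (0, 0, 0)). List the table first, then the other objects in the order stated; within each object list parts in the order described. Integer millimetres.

translate([0, 0, 684]) cube([865, 938, 27]);
translate([53, 53, 0]) cylinder(h = 684, r = 31);
translate([812, 53, 0]) cylinder(h = 684, r = 31);
translate([53, 885, 0]) cylinder(h = 684, r = 31);
translate([812, 885, 0]) cylinder(h = 684, r = 31);
translate([401, 724, 711]) {
  cube([55, 46, 2294]);
  translate([388, 0, 0]) cube([55, 46, 2294]);
  translate([55, 0, 312]) cube([333, 46, 24]);
  translate([55, 0, 611]) cube([333, 46, 24]);
  translate([55, 0, 910]) cube([333, 46, 24]);
  translate([55, 0, 1209]) cube([333, 46, 24]);
  translate([55, 0, 1508]) cube([333, 46, 24]);
  translate([55, 0, 1807]) cube([333, 46, 24]);
  translate([55, 0, 2106]) cube([333, 46, 24]);
}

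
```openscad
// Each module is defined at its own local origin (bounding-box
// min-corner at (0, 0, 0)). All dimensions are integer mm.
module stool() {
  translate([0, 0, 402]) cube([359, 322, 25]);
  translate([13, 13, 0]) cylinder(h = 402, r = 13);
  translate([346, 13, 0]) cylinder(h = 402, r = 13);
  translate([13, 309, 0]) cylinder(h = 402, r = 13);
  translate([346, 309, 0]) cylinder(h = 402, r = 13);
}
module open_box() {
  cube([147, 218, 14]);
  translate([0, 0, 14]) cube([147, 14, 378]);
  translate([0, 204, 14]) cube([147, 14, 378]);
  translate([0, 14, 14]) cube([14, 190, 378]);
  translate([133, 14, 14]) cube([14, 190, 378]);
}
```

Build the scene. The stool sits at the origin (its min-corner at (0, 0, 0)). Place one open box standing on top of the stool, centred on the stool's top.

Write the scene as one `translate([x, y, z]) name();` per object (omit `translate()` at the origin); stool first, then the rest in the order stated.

stool();
translate([106, 52, 427]) open_box();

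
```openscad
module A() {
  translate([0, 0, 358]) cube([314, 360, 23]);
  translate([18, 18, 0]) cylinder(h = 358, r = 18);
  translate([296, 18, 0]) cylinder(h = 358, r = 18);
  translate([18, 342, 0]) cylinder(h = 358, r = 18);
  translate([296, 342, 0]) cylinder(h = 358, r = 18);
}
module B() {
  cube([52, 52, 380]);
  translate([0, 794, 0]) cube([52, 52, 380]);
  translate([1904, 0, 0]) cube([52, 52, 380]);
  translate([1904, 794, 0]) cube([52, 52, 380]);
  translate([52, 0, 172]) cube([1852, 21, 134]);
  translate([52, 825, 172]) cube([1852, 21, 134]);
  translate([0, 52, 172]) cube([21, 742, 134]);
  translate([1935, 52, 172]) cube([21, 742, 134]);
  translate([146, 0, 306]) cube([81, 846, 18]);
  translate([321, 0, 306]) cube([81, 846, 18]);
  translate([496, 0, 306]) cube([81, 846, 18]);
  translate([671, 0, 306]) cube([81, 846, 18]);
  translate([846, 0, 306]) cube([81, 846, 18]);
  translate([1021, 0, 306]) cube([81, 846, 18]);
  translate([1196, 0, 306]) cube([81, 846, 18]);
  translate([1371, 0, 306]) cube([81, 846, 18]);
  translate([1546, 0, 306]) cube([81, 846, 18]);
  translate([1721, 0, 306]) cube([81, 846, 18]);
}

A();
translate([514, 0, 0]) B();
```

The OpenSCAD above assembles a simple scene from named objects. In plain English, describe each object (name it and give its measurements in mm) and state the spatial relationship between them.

A is a four-legged stool. The seat is a 314×360×23 mm slab whose top surface is at z = 381 mm; four round legs, each 36 mm in diameter, run from the floor (z = 0) to the underside of the seat, each leg's axis is inset half a diameter from the nearest pair of seat edges (so the leg's bounding box is flush with the corner).

B is a bed frame 1956 mm long (x) by 846 mm wide (y). Four 52×52 mm corner posts, 380 mm tall, at the corners of the footprint. Four rails of 21 mm thickness and 134 mm height run between adjacent posts with their undersides at z = 172 mm, their outer faces flush with the outside of the frame (the two x-running rails run between the posts' inner faces; the two y-running rails run between the posts' inner faces). 10 slats, each 81 mm wide (x) and 18 mm thick, lie across the top of the two x-running rails, running the full 846 mm width of the frame in y; the slats are evenly spaced along x between the inner faces of the end posts with equal gaps (rounded down to the nearest mm) at the −x end and between each pair — any rounding remainder accumulates at the +x end.

The bed frame is on the floor beside the stool on its +x side.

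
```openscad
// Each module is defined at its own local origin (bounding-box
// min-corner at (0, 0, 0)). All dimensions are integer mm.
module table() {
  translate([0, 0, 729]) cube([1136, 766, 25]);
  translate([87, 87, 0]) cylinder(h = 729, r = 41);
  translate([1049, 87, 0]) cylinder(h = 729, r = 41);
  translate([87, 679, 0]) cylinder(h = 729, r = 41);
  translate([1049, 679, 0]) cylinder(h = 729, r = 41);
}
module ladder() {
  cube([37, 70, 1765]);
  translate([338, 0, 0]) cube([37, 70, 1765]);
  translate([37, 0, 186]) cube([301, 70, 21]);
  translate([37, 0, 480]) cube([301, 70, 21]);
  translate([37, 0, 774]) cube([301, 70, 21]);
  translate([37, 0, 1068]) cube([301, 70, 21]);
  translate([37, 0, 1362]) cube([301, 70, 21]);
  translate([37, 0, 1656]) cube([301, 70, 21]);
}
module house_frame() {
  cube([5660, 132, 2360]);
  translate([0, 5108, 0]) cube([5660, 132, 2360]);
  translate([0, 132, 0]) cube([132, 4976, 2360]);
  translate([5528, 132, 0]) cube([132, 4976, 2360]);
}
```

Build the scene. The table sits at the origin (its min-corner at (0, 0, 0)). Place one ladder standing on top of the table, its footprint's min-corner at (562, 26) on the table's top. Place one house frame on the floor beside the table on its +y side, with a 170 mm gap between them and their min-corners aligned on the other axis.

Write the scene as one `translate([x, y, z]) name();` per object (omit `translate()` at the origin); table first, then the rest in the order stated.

table();
translate([562, 26, 754]) ladder();
translate([0, 936, 0]) house_frame();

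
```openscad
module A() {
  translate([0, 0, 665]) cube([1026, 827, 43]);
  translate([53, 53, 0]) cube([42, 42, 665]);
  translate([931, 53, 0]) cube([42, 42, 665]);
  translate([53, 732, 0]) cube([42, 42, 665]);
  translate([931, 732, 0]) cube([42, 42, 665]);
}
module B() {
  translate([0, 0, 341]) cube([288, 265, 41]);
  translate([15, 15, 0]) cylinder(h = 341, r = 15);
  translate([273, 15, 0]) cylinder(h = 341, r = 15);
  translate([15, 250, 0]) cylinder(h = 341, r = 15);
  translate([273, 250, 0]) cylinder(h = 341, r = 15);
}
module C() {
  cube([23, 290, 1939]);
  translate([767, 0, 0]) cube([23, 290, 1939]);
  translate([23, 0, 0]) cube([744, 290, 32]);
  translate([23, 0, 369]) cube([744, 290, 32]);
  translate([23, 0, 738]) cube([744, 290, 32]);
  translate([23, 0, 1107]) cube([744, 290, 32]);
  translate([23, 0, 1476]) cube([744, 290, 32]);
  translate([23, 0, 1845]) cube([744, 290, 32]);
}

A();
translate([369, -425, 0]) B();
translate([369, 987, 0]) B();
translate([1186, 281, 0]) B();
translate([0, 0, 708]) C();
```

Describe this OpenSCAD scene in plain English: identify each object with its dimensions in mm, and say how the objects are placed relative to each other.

A is a rectangular dining table. The top is 1026×827×43 mm with its upper surface at z = 708 mm. It stands on four 42×42 mm square legs, each inset 53 mm from the nearest pair of top edges, running from the floor to the underside of the top.

B is a four-legged stool. The seat is 288×265 mm, 41 mm thick, top at z = 382 mm. It stands on four round legs, each 30 mm in diameter, from z = 0 to the seat underside, each leg's axis is inset half a diameter from the nearest pair of seat edges (so the leg's bounding box is flush with the corner).

C is an open bookshelf. Two side panels, each 23 mm thick, 290 mm deep and 1939 mm tall, stand 790 mm apart (outside-to-outside). Between them sit 6 shelves, each 32 mm thick and 290 mm deep, spanning the full gap between the sides. The bottom shelf rests on the floor (its underside at z = 0) and the clear gap between one shelf's top and the next shelf's underside is 337 mm.

Three stools sit around the table at the −y, +y, +x sides. The bookshelf is on top of the table.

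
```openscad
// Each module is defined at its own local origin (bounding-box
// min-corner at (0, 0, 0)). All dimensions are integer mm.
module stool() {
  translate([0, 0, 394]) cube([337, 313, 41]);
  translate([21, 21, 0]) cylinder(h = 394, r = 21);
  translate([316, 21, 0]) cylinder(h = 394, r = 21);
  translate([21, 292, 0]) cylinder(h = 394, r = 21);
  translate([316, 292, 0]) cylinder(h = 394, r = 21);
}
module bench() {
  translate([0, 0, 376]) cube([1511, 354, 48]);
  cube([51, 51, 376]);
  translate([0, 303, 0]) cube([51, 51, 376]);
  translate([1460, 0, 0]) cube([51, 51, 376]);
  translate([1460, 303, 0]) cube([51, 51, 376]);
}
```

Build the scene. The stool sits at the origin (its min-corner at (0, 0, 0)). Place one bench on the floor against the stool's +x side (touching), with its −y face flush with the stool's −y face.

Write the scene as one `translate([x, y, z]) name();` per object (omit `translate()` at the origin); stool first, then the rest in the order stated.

stool();
translate([337, 0, 0]) bench();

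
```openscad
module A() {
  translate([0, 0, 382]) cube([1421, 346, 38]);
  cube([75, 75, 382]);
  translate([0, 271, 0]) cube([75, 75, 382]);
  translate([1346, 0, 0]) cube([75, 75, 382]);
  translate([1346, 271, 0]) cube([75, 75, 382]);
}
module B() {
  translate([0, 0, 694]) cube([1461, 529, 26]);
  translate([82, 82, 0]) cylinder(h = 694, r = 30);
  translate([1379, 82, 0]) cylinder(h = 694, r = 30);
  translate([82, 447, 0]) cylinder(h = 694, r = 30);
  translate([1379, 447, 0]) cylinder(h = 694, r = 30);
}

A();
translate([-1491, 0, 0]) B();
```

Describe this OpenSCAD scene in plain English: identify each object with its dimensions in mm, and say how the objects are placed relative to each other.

A is a long wooden bench with a 1421 mm (x) × 346 mm (y) seat, 38 mm thick, its top surface 420 mm above the floor. Four 75 mm square legs at the seat corners, flush with the edges, run from z = 0 to the seat underside.

B is a table with a 1461×529 mm rectangular top, 26 mm thick, top surface at z = 720 mm, supported by four round legs of 60 mm diameter, each leg's bounding box inset 52 mm from the nearest pair of top edges, running from the floor.

The table is on the floor beside the bench on its −x side.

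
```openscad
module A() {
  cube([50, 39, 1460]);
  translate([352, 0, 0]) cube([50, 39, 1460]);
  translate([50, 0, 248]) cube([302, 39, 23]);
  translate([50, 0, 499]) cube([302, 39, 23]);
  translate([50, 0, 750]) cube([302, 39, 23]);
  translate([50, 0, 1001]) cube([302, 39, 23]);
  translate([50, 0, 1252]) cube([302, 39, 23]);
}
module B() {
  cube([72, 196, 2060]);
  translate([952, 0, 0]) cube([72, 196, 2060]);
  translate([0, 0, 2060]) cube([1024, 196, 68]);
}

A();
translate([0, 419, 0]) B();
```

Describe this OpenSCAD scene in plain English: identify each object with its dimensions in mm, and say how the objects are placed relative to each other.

A is a wooden ladder with two side rails of 50×39 mm section and 1460 mm height, set 402 mm apart overall. Between them run 5 rectangular rungs (39 mm deep, 23 mm thick), front faces flush with the rails' −y face. The bottom of the first rung is 248 mm above the floor and each subsequent rung is 251 mm higher than the one below.

B is a door frame. The clear opening is 880 mm wide and 2060 mm high. Two 72 mm wide jambs, 196 mm deep, stand either side of the opening from the floor to the top of the opening. A 68 mm thick head sits across the top of both jambs, spanning the full outside width of the frame.

The door frame is on the floor beside the ladder on its +y side.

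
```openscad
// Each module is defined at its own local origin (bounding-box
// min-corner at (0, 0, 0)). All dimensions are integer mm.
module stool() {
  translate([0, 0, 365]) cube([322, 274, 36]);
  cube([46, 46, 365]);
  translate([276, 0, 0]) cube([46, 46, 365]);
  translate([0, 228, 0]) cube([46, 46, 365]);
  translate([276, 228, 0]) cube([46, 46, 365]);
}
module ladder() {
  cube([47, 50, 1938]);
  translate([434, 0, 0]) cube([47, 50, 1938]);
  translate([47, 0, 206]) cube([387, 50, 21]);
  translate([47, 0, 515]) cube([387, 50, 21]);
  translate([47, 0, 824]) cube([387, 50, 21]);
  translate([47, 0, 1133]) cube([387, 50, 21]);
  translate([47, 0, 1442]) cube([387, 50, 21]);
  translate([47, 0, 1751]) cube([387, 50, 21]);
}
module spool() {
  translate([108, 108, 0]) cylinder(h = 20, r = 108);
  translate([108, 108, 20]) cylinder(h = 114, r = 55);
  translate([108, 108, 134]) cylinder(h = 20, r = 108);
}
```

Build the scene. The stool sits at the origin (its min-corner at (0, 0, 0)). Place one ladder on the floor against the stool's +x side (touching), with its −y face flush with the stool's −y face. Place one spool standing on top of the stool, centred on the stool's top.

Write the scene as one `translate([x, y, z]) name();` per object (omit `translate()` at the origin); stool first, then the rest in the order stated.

stool();
translate([322, 0, 0]) ladder();
translate([53, 29, 401]) spool();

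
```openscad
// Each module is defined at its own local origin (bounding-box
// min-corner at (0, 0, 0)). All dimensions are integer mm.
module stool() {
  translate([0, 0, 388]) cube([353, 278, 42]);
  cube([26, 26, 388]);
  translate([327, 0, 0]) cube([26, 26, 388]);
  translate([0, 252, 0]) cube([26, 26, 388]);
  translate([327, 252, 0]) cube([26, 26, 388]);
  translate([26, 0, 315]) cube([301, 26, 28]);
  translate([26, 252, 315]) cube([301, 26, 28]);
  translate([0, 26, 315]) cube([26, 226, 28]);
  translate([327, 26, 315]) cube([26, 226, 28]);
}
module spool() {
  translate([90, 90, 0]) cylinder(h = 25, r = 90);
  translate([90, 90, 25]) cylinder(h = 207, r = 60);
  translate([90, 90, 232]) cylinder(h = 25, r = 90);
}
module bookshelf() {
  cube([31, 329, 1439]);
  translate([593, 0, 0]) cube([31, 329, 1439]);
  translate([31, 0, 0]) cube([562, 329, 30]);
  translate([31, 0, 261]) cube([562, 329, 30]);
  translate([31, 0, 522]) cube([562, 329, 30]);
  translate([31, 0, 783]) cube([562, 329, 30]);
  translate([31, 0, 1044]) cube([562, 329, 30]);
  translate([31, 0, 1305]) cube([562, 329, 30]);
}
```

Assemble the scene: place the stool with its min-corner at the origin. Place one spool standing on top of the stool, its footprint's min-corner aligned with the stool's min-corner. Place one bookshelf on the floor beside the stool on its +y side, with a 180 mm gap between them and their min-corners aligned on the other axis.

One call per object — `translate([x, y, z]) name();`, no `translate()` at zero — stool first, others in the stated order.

stool();
translate([0, 0, 430]) spool();
translate([0, 458, 0]) bookshelf();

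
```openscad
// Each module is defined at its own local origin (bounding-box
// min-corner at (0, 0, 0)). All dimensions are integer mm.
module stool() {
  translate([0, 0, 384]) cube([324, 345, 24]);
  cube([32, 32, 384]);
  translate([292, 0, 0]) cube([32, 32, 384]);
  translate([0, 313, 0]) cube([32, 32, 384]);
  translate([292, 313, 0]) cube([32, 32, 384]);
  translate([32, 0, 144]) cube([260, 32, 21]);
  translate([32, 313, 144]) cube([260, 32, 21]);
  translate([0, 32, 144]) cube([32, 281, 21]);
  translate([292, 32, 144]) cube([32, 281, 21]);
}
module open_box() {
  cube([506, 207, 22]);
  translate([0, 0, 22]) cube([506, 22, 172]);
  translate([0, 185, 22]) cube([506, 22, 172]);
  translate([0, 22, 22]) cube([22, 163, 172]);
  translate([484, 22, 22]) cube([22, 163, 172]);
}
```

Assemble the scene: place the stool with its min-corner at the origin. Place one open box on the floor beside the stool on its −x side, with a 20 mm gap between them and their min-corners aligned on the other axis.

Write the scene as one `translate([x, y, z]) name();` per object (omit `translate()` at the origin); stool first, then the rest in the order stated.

stool();
translate([-526, 0, 0]) open_box();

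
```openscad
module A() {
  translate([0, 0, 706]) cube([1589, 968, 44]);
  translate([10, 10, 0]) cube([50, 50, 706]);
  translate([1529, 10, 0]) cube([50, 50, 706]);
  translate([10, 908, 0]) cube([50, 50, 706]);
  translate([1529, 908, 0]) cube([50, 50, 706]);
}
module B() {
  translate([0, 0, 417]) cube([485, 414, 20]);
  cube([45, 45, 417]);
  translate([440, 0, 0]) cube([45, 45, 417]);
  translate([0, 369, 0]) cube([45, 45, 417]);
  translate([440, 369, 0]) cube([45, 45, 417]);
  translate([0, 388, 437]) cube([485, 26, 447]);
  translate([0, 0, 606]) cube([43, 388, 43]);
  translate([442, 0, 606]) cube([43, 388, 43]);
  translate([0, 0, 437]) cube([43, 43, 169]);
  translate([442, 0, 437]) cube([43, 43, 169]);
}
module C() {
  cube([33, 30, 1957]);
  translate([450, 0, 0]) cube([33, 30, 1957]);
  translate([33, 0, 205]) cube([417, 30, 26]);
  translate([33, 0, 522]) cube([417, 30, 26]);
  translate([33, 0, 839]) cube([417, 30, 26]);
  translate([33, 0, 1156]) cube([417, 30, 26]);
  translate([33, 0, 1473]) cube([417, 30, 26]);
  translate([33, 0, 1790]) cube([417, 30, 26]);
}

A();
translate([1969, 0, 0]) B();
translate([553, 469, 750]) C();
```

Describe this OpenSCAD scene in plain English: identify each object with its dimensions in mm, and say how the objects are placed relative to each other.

A is a rectangular dining table. The top is 1589×968×44 mm with its upper surface at z = 750 mm. It stands on four 50×50 mm square legs, each inset 10 mm from the nearest pair of top edges, running from the floor to the underside of the top.

B is a chair. The seat is a 485×414×20 mm slab with its top at z = 437 mm, on four 45×45 mm corner legs (flush with the seat edges, standing on z = 0). A flat backrest 26 mm thick, 447 mm tall, spans the full seat width and rises from the seat top along its +y edge, rear face flush with the rear of the seat. Two armrests of 43×43 mm section run along each side from the seat's front edge to the front of the backrest, top faces 212 mm above the seat top and outer faces flush with the seat's x-edges; a 43×43 mm post under the front of each armrest stands on the seat at the front corner.

C is a wooden ladder with two side rails of 33×30 mm section and 1957 mm height, set 483 mm apart overall. Between them run 6 rectangular rungs (30 mm deep, 26 mm thick), front faces flush with the rails' −y face. The bottom of the first rung is 205 mm above the floor and each subsequent rung is 317 mm higher than the one below.

The chair is on the floor beside the table on its +x side. The ladder is on top of the table, centred.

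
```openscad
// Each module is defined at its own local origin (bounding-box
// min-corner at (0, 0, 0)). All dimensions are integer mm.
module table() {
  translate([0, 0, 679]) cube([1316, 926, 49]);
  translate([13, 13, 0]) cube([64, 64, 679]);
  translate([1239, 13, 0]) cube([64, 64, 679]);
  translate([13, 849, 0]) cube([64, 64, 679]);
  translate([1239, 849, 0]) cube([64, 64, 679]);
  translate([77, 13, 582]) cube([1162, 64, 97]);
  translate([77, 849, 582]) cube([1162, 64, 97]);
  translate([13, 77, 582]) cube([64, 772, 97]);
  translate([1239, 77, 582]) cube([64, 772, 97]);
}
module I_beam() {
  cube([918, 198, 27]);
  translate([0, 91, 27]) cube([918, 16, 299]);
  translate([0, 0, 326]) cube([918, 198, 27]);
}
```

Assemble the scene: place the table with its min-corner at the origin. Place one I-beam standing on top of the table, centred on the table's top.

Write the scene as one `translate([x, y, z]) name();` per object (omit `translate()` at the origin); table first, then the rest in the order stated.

table();
translate([199, 364, 728]) I_beam();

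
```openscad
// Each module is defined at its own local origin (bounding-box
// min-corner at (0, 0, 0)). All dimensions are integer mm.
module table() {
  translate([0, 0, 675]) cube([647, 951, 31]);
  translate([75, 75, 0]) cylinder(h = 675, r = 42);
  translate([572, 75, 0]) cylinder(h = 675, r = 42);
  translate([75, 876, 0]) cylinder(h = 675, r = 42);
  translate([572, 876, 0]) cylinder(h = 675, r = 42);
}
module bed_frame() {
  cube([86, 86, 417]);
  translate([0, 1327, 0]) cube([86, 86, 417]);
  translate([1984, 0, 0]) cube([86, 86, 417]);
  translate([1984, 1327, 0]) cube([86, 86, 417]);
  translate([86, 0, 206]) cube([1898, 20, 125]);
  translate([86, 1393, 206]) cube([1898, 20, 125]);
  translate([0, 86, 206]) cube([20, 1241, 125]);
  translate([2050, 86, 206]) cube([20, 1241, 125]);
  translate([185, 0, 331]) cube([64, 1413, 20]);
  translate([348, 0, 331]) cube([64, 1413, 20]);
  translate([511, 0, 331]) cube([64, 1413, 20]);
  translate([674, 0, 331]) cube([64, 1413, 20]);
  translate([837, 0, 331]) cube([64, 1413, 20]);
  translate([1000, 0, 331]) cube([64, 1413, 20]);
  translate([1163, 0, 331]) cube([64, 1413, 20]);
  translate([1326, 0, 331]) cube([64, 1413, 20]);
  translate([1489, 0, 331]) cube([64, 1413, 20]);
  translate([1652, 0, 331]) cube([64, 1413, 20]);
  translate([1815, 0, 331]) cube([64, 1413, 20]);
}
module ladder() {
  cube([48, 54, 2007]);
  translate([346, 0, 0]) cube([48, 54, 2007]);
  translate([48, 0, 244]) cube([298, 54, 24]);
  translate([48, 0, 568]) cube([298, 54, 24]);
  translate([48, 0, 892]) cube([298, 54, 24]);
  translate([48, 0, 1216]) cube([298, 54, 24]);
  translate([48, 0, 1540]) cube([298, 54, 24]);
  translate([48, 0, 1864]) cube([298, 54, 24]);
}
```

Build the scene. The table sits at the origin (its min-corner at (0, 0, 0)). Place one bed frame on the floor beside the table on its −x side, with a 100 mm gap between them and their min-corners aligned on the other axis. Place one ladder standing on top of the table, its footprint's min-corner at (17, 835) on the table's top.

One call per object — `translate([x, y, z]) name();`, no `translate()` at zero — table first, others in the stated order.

table();
translate([-2170, 0, 0]) bed_frame();
translate([17, 835, 706]) ladder();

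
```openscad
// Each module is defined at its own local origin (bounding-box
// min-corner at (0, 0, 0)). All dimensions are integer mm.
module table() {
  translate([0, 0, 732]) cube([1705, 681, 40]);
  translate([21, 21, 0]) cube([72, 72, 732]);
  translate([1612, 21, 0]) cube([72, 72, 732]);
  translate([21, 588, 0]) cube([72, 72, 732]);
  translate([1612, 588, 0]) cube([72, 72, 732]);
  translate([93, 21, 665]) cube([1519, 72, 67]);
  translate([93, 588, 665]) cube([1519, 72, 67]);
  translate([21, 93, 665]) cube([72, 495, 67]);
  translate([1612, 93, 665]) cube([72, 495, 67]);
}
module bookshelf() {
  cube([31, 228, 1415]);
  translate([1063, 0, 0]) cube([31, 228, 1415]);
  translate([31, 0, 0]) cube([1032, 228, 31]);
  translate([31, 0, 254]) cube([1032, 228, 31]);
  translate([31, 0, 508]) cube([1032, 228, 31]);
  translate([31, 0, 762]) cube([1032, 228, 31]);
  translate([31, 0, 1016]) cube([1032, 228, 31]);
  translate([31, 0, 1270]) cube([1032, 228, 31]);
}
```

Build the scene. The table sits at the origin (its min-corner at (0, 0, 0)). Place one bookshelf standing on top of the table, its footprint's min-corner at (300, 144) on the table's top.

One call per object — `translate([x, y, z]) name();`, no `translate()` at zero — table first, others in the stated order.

table();
translate([300, 144, 772]) bookshelf();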